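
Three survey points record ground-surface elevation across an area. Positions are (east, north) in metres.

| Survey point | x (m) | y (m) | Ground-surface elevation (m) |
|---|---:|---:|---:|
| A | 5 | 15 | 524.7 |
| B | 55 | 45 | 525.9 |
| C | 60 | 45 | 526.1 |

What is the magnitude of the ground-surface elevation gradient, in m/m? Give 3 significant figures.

0.0481 m/m

With z = a·x + b·y + c and A as origin, the differences give:
  50·a + 30·b = +1.2
  55·a + 30·b = +1.4
Eliminate b (×30 and ×30, subtract): -150·a = -6.00 → a = ∂z/∂x = +0.04000
Back-substitute: b = ∂z/∂y = -0.02667.
|∇f| = √(0.04000² + -0.02667²) = 0.04808 m/m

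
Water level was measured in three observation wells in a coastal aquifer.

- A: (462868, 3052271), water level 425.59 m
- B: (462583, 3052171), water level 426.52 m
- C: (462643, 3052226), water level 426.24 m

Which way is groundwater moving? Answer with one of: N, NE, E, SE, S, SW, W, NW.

Differences from A: to B (Δx, Δy, Δh) = (-285, -100, +0.93); to C = (-225, -45, +0.65).
Determinant of the coordinate differences = (-285)·(-45) − (-225)·(-100) = -9675.
∂h/∂x = [(+0.93)·(-45) − (+0.65)·(-100)] / -9675 = -0.002393
∂h/∂y = [(-285)·(+0.65) − (-225)·(+0.93)] / -9675 = -0.002481
Flow = −∇h = (+0.002393 east, +0.002481 north), which points northeast.

NE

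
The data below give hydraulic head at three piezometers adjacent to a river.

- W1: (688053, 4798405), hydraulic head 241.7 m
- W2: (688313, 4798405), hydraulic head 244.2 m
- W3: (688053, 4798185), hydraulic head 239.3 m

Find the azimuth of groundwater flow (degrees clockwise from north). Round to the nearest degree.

∂h/∂x = (244.2 − 241.7) / (688313 − 688053) = +0.009615
∂h/∂y = (239.3 − 241.7) / (4798185 − 4798405) = +0.01091
Flow direction (−∇h) has components (-0.009615 E, -0.01091 N).
Azimuth = atan2(E, N) = atan2(-0.009615, -0.01091) = 221.4° ≈ 221°.

221°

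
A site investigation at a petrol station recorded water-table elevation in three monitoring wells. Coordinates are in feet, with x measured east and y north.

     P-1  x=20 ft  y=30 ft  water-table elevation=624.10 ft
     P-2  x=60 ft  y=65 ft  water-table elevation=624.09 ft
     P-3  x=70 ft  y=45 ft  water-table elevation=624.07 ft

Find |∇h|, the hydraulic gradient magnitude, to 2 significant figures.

0.00099

Taking P-1 as reference: P-2−P-1 = (40, 35, -0.01); P-3−P-1 = (50, 15, -0.03).
Determinant of the coordinate differences = 40·15 − 50·35 = -1150.
∂h/∂x = [(-0.01)·15 − (-0.03)·35] / -1150 = -0.0007826
∂h/∂y = [40·(-0.03) − 50·(-0.01)] / -1150 = +0.0006087
|∇h| = √(-0.0007826² + 0.0006087²) = 0.0009915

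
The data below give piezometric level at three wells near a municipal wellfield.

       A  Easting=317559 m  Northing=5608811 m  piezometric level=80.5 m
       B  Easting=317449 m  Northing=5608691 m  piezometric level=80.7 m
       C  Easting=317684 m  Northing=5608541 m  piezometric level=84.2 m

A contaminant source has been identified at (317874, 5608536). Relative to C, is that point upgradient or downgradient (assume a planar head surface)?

upgradient

Differences from A: to B (Δx, Δy, Δh) = (-110, -120, +0.2); to C = (125, -270, +3.7).
Determinant of the coordinate differences = (-110)·(-270) − 125·(-120) = 44700.
∂h/∂x = [(+0.2)·(-270) − (+3.7)·(-120)] / 44700 = +0.008725
∂h/∂y = [(-110)·(+3.7) − 125·(+0.2)] / 44700 = -0.009664
Head at (317874, 5608536) = 80.5 + (+0.008725)·(315) + (-0.009664)·(-275) = 85.91 m.
That is higher than the 84.2 m at C, so the point is upgradient.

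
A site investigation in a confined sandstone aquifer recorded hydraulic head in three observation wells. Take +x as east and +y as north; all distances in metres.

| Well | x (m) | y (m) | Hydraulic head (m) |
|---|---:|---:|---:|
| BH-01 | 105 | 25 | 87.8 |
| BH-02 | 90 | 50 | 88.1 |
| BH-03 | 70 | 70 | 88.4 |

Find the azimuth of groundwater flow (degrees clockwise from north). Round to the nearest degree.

135°

Differences from BH-01: to BH-02 (Δx, Δy, Δh) = (-15, 25, +0.3); to BH-03 = (-35, 45, +0.6).
Determinant of the coordinate differences = (-15)·45 − (-35)·25 = 200.
∂h/∂x = [(+0.3)·45 − (+0.6)·25] / 200 = -0.007500
∂h/∂y = [(-15)·(+0.6) − (-35)·(+0.3)] / 200 = +0.007500
Flow direction (−∇h) has components (+0.007500 E, -0.007500 N).
Azimuth = atan2(E, N) = atan2(+0.007500, -0.007500) = 135.0° ≈ 135°.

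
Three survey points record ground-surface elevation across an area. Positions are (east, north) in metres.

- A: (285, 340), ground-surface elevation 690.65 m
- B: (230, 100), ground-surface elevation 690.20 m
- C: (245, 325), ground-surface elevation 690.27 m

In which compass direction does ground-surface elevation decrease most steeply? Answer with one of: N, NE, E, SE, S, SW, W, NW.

With z = a·x + b·y + c and A as origin, the differences give:
  (-55)·a + (-240)·b = -0.45
  (-40)·a + (-15)·b = -0.38
Eliminate b (×(-15) and ×(-240), subtract): -8775·a = -84.450 → a = ∂z/∂x = +0.009624
Back-substitute: b = ∂z/∂y = -0.0003305.
Steepest decrease is along −∇f = (-0.009624 E, +0.0003305 N) → west.

W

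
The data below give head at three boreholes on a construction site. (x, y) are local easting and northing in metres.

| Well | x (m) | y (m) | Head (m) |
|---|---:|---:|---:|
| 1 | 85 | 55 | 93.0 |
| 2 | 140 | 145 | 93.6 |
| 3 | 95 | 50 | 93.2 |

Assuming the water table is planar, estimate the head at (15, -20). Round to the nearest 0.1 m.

With h = a·x + b·y + c and 1 as origin, the differences give:
  55·a + 90·b = +0.6
  10·a + (-5)·b = +0.2
Eliminate b (×(-5) and ×90, subtract): -1175·a = -21.00 → a = ∂h/∂x = +0.01787
Back-substitute: b = ∂h/∂y = -0.004255.
h(15, -20) = 93.0 + (+0.01787)·(-70) + (-0.004255)·(-75) = 93.0 -1.251 +0.319 = 92.068 m.

92.1 m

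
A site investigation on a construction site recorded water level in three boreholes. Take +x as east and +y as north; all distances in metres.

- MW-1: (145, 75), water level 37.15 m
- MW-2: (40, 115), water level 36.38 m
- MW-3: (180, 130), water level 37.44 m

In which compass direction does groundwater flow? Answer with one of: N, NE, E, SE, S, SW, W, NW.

Taking MW-1 as reference: MW-2−MW-1 = (-105, 40, -0.77); MW-3−MW-1 = (35, 55, +0.29).
Solve a·Δx + b·Δy = Δh: det = (-105)·55 − 35·40 = -7175.
∂h/∂x = [(-0.77)·55 − (+0.29)·40] / -7175 = +0.007519
∂h/∂y = [(-105)·(+0.29) − 35·(-0.77)] / -7175 = +0.0004878
Flow = −∇h = (-0.007519 east, -0.0004878 north), which points west.

W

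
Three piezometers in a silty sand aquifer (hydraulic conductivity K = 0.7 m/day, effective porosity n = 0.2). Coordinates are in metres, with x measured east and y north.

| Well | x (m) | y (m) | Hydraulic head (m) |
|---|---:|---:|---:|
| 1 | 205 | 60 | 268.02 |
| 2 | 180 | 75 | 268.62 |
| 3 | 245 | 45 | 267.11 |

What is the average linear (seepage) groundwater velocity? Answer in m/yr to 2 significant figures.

Taking 1 as reference: 2−1 = (-25, 15, +0.60); 3−1 = (40, -15, -0.91).
Solve a·Δx + b·Δy = Δh: det = (-25)·(-15) − 40·15 = -225.
∂h/∂x = [(+0.60)·(-15) − (-0.91)·15] / -225 = -0.02067
∂h/∂y = [(-25)·(-0.91) − 40·(+0.60)] / -225 = +0.005556
|∇h| = √(-0.02067² + 0.005556²) = 0.0214
Seepage velocity v = K·i/n = 0.7 × 0.0214 / 0.2 = 0.0749 m/day = 27.36 m/yr.

27 m/yr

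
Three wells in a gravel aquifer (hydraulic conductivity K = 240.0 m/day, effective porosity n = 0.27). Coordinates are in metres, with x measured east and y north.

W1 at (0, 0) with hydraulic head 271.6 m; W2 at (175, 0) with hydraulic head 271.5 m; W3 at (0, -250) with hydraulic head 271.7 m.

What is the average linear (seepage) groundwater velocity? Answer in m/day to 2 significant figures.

0.62 m/day

∂h/∂x = (271.5 − 271.6) / (175 − 0) = -0.0005714
∂h/∂y = (271.7 − 271.6) / (-250 − 0) = -0.0004000
|∇h| = √(-0.0005714² + -0.0004000²) = 0.0006975
Seepage velocity v = K·i/n = 240.0 × 0.0006975 / 0.27 = 0.62 m/day.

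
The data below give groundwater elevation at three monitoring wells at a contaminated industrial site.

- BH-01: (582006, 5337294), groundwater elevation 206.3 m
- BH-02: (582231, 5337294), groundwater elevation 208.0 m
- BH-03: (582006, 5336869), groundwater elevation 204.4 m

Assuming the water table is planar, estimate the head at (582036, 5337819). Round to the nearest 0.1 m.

∂h/∂x = (208.0 − 206.3) / (582231 − 582006) = +0.007556
∂h/∂y = (204.4 − 206.3) / (5336869 − 5337294) = +0.004471
h(582036, 5337819) = 206.3 + (+0.007556)·(30) + (+0.004471)·(525) = 206.3 +0.227 +2.347 = 208.874 m.

208.9 m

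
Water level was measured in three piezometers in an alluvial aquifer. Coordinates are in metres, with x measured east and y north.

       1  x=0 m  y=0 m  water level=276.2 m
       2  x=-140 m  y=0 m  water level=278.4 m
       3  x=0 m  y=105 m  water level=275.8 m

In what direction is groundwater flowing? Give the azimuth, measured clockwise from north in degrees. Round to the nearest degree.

∂h/∂x = (278.4 − 276.2) / (-140 − 0) = -0.01571
∂h/∂y = (275.8 − 276.2) / (105 − 0) = -0.003810
Flow direction (−∇h) has components (+0.01571 E, +0.003810 N).
Azimuth = atan2(E, N) = atan2(+0.01571, +0.003810) = 76.4° ≈ 076°.

076°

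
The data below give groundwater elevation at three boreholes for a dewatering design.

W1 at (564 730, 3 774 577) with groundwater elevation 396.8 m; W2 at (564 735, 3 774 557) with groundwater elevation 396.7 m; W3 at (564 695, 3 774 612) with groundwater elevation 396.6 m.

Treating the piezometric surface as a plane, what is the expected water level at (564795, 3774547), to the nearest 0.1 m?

Taking W1 as reference: W2−W1 = (5, -20, -0.1); W3−W1 = (-35, 35, -0.2).
Determinant of the coordinate differences = 5·35 − (-35)·(-20) = -525.
∂h/∂x = [(-0.1)·35 − (-0.2)·(-20)] / -525 = +0.01429
∂h/∂y = [5·(-0.2) − (-35)·(-0.1)] / -525 = +0.008571
h(564795, 3774547) = 396.8 + (+0.01429)·(65) + (+0.008571)·(-30) = 396.8 +0.929 -0.257 = 397.471 m.

397.5 m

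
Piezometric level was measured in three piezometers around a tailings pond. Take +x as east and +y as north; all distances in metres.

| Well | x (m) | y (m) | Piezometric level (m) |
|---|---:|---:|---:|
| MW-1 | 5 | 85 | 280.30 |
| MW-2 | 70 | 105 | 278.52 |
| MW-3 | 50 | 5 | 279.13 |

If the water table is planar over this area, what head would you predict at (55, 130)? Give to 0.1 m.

Differences from MW-1: to MW-2 (Δx, Δy, Δh) = (65, 20, -1.78); to MW-3 = (45, -80, -1.17).
Determinant of the coordinate differences = 65·(-80) − 45·20 = -6100.
∂h/∂x = [(-1.78)·(-80) − (-1.17)·20] / -6100 = -0.02718
∂h/∂y = [65·(-1.17) − 45·(-1.78)] / -6100 = -0.0006639
h(55, 130) = 280.30 + (-0.02718)·(50) + (-0.0006639)·(45) = 280.30 -1.359 -0.030 = 278.911 m.

278.9 m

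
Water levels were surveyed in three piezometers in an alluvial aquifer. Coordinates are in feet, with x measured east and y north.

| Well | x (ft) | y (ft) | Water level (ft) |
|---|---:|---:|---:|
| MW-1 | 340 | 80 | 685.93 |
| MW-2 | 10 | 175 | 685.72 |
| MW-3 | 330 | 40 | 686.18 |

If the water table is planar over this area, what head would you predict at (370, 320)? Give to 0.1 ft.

684.5 ft

Three-point gradient (reference MW-1): Δ to MW-2 = (-330, 95, -0.21), Δ to MW-3 = (-10, -40, +0.25).
∂h/∂x = -0.001085, ∂h/∂y = -0.005979 (det = 14150).
h(370, 320) = 685.93 + (-0.001085)·(30) + (-0.005979)·(240) = 685.93 -0.033 -1.435 = 684.463 ft.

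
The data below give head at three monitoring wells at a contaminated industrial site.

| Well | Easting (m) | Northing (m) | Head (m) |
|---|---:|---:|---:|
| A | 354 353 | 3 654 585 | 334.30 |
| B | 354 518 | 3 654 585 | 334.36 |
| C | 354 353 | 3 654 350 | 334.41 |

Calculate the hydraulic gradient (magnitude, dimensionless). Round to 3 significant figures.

∂h/∂x = (334.36 − 334.30) / (354518 − 354353) = +0.0003636
∂h/∂y = (334.41 − 334.30) / (3654350 − 3654585) = -0.0004681
|∇h| = √(0.0003636² + -0.0004681²) = 0.0005927

0.000593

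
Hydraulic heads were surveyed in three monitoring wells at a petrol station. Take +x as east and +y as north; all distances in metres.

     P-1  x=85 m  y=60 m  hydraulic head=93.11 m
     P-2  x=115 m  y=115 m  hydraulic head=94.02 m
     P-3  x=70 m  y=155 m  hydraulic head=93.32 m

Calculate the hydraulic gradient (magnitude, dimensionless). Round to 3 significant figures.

0.0211

Three-point gradient (reference P-1): Δ to P-2 = (30, 55, +0.91), Δ to P-3 = (-15, 95, +0.21).
∂h/∂x = +0.02038, ∂h/∂y = +0.005429 (det = 3675).
|∇h| = √(0.02038² + 0.005429²) = 0.02109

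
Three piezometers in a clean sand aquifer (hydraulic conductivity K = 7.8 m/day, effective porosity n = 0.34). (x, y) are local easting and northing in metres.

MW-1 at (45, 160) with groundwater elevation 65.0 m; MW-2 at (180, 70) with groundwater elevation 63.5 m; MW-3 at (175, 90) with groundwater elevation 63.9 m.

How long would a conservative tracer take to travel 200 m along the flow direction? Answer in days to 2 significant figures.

420 days

Three-point gradient (reference MW-1): Δ to MW-2 = (135, -90, -1.5), Δ to MW-3 = (130, -70, -1.1).
∂h/∂x = +0.002667, ∂h/∂y = +0.02067 (det = 2250).
|∇h| = √(0.002667² + 0.02067²) = 0.02084
Seepage velocity v = K·i/n = 7.8 × 0.02084 / 0.34 = 0.4781 m/day.
t = 200 / 0.4781 = 418.3 days.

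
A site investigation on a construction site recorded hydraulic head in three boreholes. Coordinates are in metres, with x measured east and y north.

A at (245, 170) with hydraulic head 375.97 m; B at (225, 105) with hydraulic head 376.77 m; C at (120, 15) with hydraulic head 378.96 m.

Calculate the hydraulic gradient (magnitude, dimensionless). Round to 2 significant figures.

Taking A as reference: B−A = (-20, -65, +0.80); C−A = (-125, -155, +2.99).
Determinant of the coordinate differences = (-20)·(-155) − (-125)·(-65) = -5025.
∂h/∂x = [(+0.80)·(-155) − (+2.99)·(-65)] / -5025 = -0.01400
∂h/∂y = [(-20)·(+2.99) − (-125)·(+0.80)] / -5025 = -0.008000
|∇h| = √(-0.01400² + -0.008000²) = 0.01612

0.016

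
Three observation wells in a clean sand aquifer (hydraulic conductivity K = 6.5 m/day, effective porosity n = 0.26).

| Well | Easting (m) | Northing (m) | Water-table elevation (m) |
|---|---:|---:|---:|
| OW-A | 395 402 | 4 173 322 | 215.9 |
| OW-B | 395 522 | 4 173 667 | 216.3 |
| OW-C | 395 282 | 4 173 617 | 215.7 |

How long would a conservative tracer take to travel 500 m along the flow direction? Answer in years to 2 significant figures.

22 years

With h = a·x + b·y + c and OW-A as origin, the differences give:
  120·a + 345·b = +0.4
  (-120)·a + 295·b = -0.2
Eliminate b (×295 and ×345, subtract): 76800·a = 187.00 → a = ∂h/∂x = +0.002435
Back-substitute: b = ∂h/∂y = +0.0003125.
|∇h| = √(0.002435² + 0.0003125²) = 0.002455
Seepage velocity v = K·i/n = 6.5 × 0.002455 / 0.26 = 0.06137 m/day.
t = 500 / 0.06137 = 8147 days = 22.3 years.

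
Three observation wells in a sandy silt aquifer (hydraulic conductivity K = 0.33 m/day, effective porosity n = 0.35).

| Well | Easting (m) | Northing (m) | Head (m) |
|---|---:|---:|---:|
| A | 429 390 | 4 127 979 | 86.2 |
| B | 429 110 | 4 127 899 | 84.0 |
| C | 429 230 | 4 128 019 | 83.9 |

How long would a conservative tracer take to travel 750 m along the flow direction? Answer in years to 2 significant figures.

Taking A as reference: B−A = (-280, -80, -2.2); C−A = (-160, 40, -2.3).
Determinant of the coordinate differences = (-280)·40 − (-160)·(-80) = -24000.
∂h/∂x = [(-2.2)·40 − (-2.3)·(-80)] / -24000 = +0.01133
∂h/∂y = [(-280)·(-2.3) − (-160)·(-2.2)] / -24000 = -0.01217
|∇h| = √(0.01133² + -0.01217²) = 0.01663
Seepage velocity v = K·i/n = 0.33 × 0.01663 / 0.35 = 0.01568 m/day.
t = 750 / 0.01568 = 4.783e+04 days = 131 years.

130 years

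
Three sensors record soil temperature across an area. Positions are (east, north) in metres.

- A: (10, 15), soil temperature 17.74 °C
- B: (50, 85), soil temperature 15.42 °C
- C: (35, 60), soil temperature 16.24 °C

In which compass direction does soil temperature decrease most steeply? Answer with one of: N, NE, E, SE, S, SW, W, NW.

With T = a·x + b·y + c and A as origin, the differences give:
  40·a + 70·b = -2.32
  25·a + 45·b = -1.50
Eliminate b (×45 and ×70, subtract): 50·a = 0.600 → a = ∂T/∂x = +0.01200
Back-substitute: b = ∂T/∂y = -0.04000.
Steepest decrease is along −∇f = (-0.01200 E, +0.04000 N) → north.

N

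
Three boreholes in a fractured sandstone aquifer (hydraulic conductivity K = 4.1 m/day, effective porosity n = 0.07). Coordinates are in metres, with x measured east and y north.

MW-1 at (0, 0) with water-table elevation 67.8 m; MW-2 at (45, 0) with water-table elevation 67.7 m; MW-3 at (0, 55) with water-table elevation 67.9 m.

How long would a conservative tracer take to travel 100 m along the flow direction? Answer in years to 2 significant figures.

∂h/∂x = (67.7 − 67.8) / (45 − 0) = -0.002222
∂h/∂y = (67.9 − 67.8) / (55 − 0) = +0.001818
|∇h| = √(-0.002222² + 0.001818²) = 0.002871
Seepage velocity v = K·i/n = 4.1 × 0.002871 / 0.07 = 0.1682 m/day.
t = 100 / 0.1682 = 594.5 days = 1.63 years.

1.6 years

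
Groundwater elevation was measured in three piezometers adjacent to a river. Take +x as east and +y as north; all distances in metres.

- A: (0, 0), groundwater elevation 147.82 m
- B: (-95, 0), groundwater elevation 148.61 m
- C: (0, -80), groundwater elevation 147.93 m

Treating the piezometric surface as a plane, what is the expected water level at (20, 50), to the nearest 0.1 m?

∂h/∂x = (148.61 − 147.82) / (-95 − 0) = -0.008316
∂h/∂y = (147.93 − 147.82) / (-80 − 0) = -0.001375
h(20, 50) = 147.82 + (-0.008316)·(20) + (-0.001375)·(50) = 147.82 -0.166 -0.069 = 147.585 m.

147.6 m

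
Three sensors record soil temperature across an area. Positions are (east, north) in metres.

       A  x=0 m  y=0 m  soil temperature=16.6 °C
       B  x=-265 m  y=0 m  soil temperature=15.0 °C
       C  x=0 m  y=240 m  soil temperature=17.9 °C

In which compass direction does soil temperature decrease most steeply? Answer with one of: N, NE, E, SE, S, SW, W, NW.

SW

∂T/∂x = (15.0 − 16.6) / (-265 − 0) = +0.006038
∂T/∂y = (17.9 − 16.6) / (240 − 0) = +0.005417
Steepest decrease is along −∇f = (-0.006038 E, -0.005417 N) → southwest.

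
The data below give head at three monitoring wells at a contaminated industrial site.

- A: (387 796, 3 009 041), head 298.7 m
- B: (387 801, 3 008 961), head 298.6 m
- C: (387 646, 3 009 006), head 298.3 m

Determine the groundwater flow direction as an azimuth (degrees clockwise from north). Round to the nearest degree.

Differences from A: to B (Δx, Δy, Δh) = (5, -80, -0.1); to C = (-150, -35, -0.4).
Determinant of the coordinate differences = 5·(-35) − (-150)·(-80) = -12175.
∂h/∂x = [(-0.1)·(-35) − (-0.4)·(-80)] / -12175 = +0.002341
∂h/∂y = [5·(-0.4) − (-150)·(-0.1)] / -12175 = +0.001396
Flow direction (−∇h) has components (-0.002341 E, -0.001396 N).
Azimuth = atan2(E, N) = atan2(-0.002341, -0.001396) = 239.2° ≈ 239°.

239°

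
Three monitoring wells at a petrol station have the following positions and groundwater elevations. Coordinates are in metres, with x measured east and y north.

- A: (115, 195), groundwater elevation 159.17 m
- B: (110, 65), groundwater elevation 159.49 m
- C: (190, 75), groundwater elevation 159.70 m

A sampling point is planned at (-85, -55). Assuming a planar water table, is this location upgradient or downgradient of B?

downgradient

Three-point gradient (reference A): Δ to B = (-5, -130, +0.32), Δ to C = (75, -120, +0.53).
∂h/∂x = +0.002947, ∂h/∂y = -0.002575 (det = 10350).
Head at (-85, -55) = 159.17 + (+0.002947)·(-200) + (-0.002575)·(-250) = 159.22 m.
That is lower than the 159.49 m at B, so the point is downgradient.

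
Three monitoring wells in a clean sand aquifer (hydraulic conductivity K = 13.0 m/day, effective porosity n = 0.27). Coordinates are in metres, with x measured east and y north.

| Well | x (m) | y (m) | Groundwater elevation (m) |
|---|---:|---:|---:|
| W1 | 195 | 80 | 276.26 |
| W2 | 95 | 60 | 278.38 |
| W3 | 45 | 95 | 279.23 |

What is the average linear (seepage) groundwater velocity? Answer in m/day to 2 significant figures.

1.0 m/day

Taking W1 as reference: W2−W1 = (-100, -20, +2.12); W3−W1 = (-150, 15, +2.97).
Determinant of the coordinate differences = (-100)·15 − (-150)·(-20) = -4500.
∂h/∂x = [(+2.12)·15 − (+2.97)·(-20)] / -4500 = -0.02027
∂h/∂y = [(-100)·(+2.97) − (-150)·(+2.12)] / -4500 = -0.004667
|∇h| = √(-0.02027² + -0.004667²) = 0.0208
Seepage velocity v = K·i/n = 13.0 × 0.0208 / 0.27 = 1.001 m/day.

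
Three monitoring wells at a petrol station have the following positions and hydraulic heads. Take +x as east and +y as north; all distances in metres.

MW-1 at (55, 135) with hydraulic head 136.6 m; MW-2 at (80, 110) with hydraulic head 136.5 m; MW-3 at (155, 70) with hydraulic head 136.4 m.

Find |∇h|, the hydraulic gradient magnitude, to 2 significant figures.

0.0060

Differences from MW-1: to MW-2 (Δx, Δy, Δh) = (25, -25, -0.1); to MW-3 = (100, -65, -0.2).
Determinant of the coordinate differences = 25·(-65) − 100·(-25) = 875.
∂h/∂x = [(-0.1)·(-65) − (-0.2)·(-25)] / 875 = +0.001714
∂h/∂y = [25·(-0.2) − 100·(-0.1)] / 875 = +0.005714
|∇h| = √(0.001714² + 0.005714²) = 0.005966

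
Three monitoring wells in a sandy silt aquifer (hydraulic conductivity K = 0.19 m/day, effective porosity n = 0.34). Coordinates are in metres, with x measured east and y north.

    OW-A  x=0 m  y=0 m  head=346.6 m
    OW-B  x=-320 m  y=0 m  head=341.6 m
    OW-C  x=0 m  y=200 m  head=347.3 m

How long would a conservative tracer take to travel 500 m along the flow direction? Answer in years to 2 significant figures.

150 years

∂h/∂x = (341.6 − 346.6) / (-320 − 0) = +0.01562
∂h/∂y = (347.3 − 346.6) / (200 − 0) = +0.003500
|∇h| = √(0.01562² + 0.003500²) = 0.01601
Seepage velocity v = K·i/n = 0.19 × 0.01601 / 0.34 = 0.008947 m/day.
t = 500 / 0.008947 = 5.588e+04 days = 153 years.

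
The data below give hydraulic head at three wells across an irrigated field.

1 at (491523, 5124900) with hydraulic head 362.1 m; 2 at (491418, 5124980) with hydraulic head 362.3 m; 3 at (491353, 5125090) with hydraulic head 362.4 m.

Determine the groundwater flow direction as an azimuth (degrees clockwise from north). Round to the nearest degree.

Taking 1 as reference: 2−1 = (-105, 80, +0.2); 3−1 = (-170, 190, +0.3).
Solve a·Δx + b·Δy = Δh: det = (-105)·190 − (-170)·80 = -6350.
∂h/∂x = [(+0.2)·190 − (+0.3)·80] / -6350 = -0.002205
∂h/∂y = [(-105)·(+0.3) − (-170)·(+0.2)] / -6350 = -0.0003937
Flow direction (−∇h) has components (+0.002205 E, +0.0003937 N).
Azimuth = atan2(E, N) = atan2(+0.002205, +0.0003937) = 79.9° ≈ 080°.

080°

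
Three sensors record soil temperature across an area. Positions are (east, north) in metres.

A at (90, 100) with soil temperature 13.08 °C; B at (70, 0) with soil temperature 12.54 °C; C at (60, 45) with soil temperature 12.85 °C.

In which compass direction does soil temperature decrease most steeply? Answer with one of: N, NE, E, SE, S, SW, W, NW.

SE

With T = a·x + b·y + c and A as origin, the differences give:
  (-20)·a + (-100)·b = -0.54
  (-30)·a + (-55)·b = -0.23
Eliminate b (×(-55) and ×(-100), subtract): -1900·a = 6.700 → a = ∂T/∂x = -0.003526
Back-substitute: b = ∂T/∂y = +0.006105.
Steepest decrease is along −∇f = (+0.003526 E, -0.006105 N) → southeast.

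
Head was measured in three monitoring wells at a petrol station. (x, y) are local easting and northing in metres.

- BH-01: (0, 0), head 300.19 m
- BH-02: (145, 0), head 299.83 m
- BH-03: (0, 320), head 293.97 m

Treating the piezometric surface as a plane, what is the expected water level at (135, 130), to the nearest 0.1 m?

297.3 m

∂h/∂x = (299.83 − 300.19) / (145 − 0) = -0.002483
∂h/∂y = (293.97 − 300.19) / (320 − 0) = -0.01944
h(135, 130) = 300.19 + (-0.002483)·(135) + (-0.01944)·(130) = 300.19 -0.335 -2.527 = 297.328 m.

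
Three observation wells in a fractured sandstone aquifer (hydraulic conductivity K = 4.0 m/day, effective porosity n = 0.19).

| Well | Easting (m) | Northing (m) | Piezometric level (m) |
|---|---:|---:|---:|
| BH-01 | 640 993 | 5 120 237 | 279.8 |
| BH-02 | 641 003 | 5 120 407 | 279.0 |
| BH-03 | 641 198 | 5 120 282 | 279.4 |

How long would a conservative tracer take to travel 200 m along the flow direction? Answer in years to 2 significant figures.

With h = a·x + b·y + c and BH-01 as origin, the differences give:
  10·a + 170·b = -0.8
  205·a + 45·b = -0.4
Eliminate b (×45 and ×170, subtract): -34400·a = 32.00 → a = ∂h/∂x = -0.0009302
Back-substitute: b = ∂h/∂y = -0.004651.
|∇h| = √(-0.0009302² + -0.004651²) = 0.004743
Seepage velocity v = K·i/n = 4.0 × 0.004743 / 0.19 = 0.09985 m/day.
t = 200 / 0.09985 = 2003 days = 5.48 years.

5.5 years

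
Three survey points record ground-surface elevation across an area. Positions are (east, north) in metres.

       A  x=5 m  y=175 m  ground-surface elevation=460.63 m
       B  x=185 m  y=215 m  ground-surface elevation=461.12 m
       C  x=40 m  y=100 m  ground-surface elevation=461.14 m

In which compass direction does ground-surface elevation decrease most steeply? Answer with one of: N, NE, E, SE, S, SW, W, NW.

Differences from A: to B (Δx, Δy, Δh) = (180, 40, +0.49); to C = (35, -75, +0.51).
Determinant of the coordinate differences = 180·(-75) − 35·40 = -14900.
∂z/∂x = [(+0.49)·(-75) − (+0.51)·40] / -14900 = +0.003836
∂z/∂y = [180·(+0.51) − 35·(+0.49)] / -14900 = -0.005010
Steepest decrease is along −∇f = (-0.003836 E, +0.005010 N) → northwest.

NW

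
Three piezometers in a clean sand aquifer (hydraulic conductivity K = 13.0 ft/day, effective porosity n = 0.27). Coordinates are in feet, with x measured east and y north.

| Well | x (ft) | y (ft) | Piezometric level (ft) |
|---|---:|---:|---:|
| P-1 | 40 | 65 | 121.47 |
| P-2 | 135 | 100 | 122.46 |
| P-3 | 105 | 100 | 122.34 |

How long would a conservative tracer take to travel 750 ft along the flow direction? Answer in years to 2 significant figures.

2.4 years

Differences from P-1: to P-2 (Δx, Δy, Δh) = (95, 35, +0.99); to P-3 = (65, 35, +0.87).
Determinant of the coordinate differences = 95·35 − 65·35 = 1050.
∂h/∂x = [(+0.99)·35 − (+0.87)·35] / 1050 = +0.004000
∂h/∂y = [95·(+0.87) − 65·(+0.99)] / 1050 = +0.01743
|∇h| = √(0.004000² + 0.01743²) = 0.01788
Seepage velocity v = K·i/n = 13.0 × 0.01788 / 0.27 = 0.8609 ft/day.
t = 750 / 0.8609 = 871.2 days = 2.39 years.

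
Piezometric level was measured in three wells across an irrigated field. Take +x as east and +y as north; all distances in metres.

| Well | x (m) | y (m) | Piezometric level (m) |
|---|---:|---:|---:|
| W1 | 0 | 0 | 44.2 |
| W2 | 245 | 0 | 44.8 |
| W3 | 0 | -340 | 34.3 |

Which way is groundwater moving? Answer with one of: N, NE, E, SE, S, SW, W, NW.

∂h/∂x = (44.8 − 44.2) / (245 − 0) = +0.002449
∂h/∂y = (34.3 − 44.2) / (-340 − 0) = +0.02912
Flow = −∇h = (-0.002449 east, -0.02912 north), which points south.

S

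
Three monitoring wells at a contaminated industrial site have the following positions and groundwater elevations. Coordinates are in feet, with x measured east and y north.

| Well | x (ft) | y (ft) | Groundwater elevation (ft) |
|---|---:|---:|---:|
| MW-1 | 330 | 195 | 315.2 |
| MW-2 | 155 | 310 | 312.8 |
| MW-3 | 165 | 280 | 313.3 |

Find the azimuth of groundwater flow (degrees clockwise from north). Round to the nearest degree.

With h = a·x + b·y + c and MW-1 as origin, the differences give:
  (-175)·a + 115·b = -2.4
  (-165)·a + 85·b = -1.9
Eliminate b (×85 and ×115, subtract): 4100·a = 14.50 → a = ∂h/∂x = +0.003537
Back-substitute: b = ∂h/∂y = -0.01549.
Flow direction (−∇h) has components (-0.003537 E, +0.01549 N).
Azimuth = atan2(E, N) = atan2(-0.003537, +0.01549) = 347.1° ≈ 347°.

347°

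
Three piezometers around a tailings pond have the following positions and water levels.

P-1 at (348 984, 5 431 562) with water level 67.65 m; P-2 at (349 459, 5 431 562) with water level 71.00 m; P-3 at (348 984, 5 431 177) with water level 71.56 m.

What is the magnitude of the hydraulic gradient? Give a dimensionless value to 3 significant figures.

∂h/∂x = (71.00 − 67.65) / (349459 − 348984) = +0.007053
∂h/∂y = (71.56 − 67.65) / (5431177 − 5431562) = -0.01016
|∇h| = √(0.007053² + -0.01016²) = 0.01237

0.0124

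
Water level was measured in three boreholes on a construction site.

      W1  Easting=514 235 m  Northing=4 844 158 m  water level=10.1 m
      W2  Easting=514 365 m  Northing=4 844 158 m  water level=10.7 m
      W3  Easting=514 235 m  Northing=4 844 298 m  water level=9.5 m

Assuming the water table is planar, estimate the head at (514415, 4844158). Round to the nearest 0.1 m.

∂h/∂x = (10.7 − 10.1) / (514365 − 514235) = +0.004615
∂h/∂y = (9.5 − 10.1) / (4844298 − 4844158) = -0.004286
h(514415, 4844158) = 10.1 + (+0.004615)·(180) + (-0.004286)·(0) = 10.1 +0.831 -0.000 = 10.931 m.

10.9 m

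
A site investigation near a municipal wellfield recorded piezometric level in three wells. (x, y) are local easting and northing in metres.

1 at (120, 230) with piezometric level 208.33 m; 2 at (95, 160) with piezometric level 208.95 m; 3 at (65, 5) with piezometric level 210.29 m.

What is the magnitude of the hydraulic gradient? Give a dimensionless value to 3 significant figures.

0.00849

Taking 1 as reference: 2−1 = (-25, -70, +0.62); 3−1 = (-55, -225, +1.96).
Solve a·Δx + b·Δy = Δh: det = (-25)·(-225) − (-55)·(-70) = 1775.
∂h/∂x = [(+0.62)·(-225) − (+1.96)·(-70)] / 1775 = -0.001296
∂h/∂y = [(-25)·(+1.96) − (-55)·(+0.62)] / 1775 = -0.008394
|∇h| = √(-0.001296² + -0.008394²) = 0.008493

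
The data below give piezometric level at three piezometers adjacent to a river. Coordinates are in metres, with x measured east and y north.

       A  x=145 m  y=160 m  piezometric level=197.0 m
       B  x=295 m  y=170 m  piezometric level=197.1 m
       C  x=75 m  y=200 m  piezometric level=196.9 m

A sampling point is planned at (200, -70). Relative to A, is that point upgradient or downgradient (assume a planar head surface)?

upgradient

With h = a·x + b·y + c and A as origin, the differences give:
  150·a + 10·b = +0.1
  (-70)·a + 40·b = -0.1
Eliminate b (×40 and ×10, subtract): 6700·a = 5.00 → a = ∂h/∂x = +0.0007463
Back-substitute: b = ∂h/∂y = -0.001194.
Head at (200, -70) = 197.0 + (+0.0007463)·(55) + (-0.001194)·(-230) = 197.32 m.
That is higher than the 197.0 m at A, so the point is upgradient.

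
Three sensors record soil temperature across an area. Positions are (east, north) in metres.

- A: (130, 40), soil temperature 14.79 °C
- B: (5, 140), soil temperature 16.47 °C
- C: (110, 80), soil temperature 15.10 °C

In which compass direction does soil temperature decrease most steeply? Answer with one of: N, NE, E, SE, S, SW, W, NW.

E

With T = a·x + b·y + c and A as origin, the differences give:
  (-125)·a + 100·b = +1.68
  (-20)·a + 40·b = +0.31
Eliminate b (×40 and ×100, subtract): -3000·a = 36.200 → a = ∂T/∂x = -0.01207
Back-substitute: b = ∂T/∂y = +0.001717.
Steepest decrease is along −∇f = (+0.01207 E, -0.001717 N) → east.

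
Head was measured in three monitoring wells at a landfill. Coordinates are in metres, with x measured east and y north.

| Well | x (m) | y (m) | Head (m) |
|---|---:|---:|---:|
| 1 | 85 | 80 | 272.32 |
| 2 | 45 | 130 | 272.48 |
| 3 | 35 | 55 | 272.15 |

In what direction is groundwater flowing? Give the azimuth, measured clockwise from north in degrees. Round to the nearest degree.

197°

With h = a·x + b·y + c and 1 as origin, the differences give:
  (-40)·a + 50·b = +0.16
  (-50)·a + (-25)·b = -0.17
Eliminate b (×(-25) and ×50, subtract): 3500·a = 4.500 → a = ∂h/∂x = +0.001286
Back-substitute: b = ∂h/∂y = +0.004229.
Flow direction (−∇h) has components (-0.001286 E, -0.004229 N).
Azimuth = atan2(E, N) = atan2(-0.001286, -0.004229) = 196.9° ≈ 197°.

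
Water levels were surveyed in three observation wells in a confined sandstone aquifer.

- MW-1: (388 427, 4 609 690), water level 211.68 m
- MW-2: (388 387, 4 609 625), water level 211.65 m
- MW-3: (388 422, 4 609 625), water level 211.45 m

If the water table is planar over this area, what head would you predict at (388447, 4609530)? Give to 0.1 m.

210.9 m

With h = a·x + b·y + c and MW-1 as origin, the differences give:
  (-40)·a + (-65)·b = -0.03
  (-5)·a + (-65)·b = -0.23
Eliminate b (×(-65) and ×(-65), subtract): 2275·a = -13.000 → a = ∂h/∂x = -0.005714
Back-substitute: b = ∂h/∂y = +0.003978.
h(388447, 4609530) = 211.68 + (-0.005714)·(20) + (+0.003978)·(-160) = 211.68 -0.114 -0.636 = 210.929 m.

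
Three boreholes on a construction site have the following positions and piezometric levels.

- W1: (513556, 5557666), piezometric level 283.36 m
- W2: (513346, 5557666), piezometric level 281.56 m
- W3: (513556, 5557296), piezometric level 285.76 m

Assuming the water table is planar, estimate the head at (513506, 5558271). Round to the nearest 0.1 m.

279.0 m

∂h/∂x = (281.56 − 283.36) / (513346 − 513556) = +0.008571
∂h/∂y = (285.76 − 283.36) / (5557296 − 5557666) = -0.006486
h(513506, 5558271) = 283.36 + (+0.008571)·(-50) + (-0.006486)·(605) = 283.36 -0.429 -3.924 = 279.007 m.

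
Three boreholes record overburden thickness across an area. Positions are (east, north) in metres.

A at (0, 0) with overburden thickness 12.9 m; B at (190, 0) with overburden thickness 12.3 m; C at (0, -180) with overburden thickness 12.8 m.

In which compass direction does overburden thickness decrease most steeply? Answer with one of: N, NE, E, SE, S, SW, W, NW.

E

∂d/∂x = (12.3 − 12.9) / (190 − 0) = -0.003158
∂d/∂y = (12.8 − 12.9) / (-180 − 0) = +0.0005556
Steepest decrease is along −∇f = (+0.003158 E, -0.0005556 N) → east.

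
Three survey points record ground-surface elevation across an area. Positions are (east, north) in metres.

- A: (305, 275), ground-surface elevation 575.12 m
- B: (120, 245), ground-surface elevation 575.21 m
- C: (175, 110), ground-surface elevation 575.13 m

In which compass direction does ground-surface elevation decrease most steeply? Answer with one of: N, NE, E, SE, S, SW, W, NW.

SE

Three-point gradient (reference A): Δ to B = (-185, -30, +0.09), Δ to C = (-130, -165, +0.01).
∂z/∂x = -0.0005465, ∂z/∂y = +0.0003700 (det = 26625).
Steepest decrease is along −∇f = (+0.0005465 E, -0.0003700 N) → southeast.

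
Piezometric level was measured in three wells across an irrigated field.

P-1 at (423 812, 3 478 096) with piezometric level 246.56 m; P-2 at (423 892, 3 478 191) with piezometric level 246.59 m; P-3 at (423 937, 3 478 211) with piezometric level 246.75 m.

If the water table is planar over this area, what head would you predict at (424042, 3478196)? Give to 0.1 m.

247.4 m

Taking P-1 as reference: P-2−P-1 = (80, 95, +0.03); P-3−P-1 = (125, 115, +0.19).
Determinant of the coordinate differences = 80·115 − 125·95 = -2675.
∂h/∂x = [(+0.03)·115 − (+0.19)·95] / -2675 = +0.005458
∂h/∂y = [80·(+0.19) − 125·(+0.03)] / -2675 = -0.004280
h(424042, 3478196) = 246.56 + (+0.005458)·(230) + (-0.004280)·(100) = 246.56 +1.255 -0.428 = 247.387 m.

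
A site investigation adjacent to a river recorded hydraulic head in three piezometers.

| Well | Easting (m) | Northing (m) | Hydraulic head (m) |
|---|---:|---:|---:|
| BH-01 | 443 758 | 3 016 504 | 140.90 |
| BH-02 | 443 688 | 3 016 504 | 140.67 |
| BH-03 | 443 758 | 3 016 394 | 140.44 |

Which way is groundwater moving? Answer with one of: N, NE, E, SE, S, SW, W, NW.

∂h/∂x = (140.67 − 140.90) / (443688 − 443758) = +0.003286
∂h/∂y = (140.44 − 140.90) / (3016394 − 3016504) = +0.004182
Flow = −∇h = (-0.003286 east, -0.004182 north), which points southwest.

SW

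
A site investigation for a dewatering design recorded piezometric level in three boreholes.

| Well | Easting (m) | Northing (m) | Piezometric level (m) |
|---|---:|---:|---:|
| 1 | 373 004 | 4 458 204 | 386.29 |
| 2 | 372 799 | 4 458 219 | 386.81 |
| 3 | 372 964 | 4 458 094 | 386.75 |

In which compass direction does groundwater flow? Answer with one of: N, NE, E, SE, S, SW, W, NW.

NE

With h = a·x + b·y + c and 1 as origin, the differences give:
  (-205)·a + 15·b = +0.52
  (-40)·a + (-110)·b = +0.46
Eliminate b (×(-110) and ×15, subtract): 23150·a = -64.100 → a = ∂h/∂x = -0.002769
Back-substitute: b = ∂h/∂y = -0.003175.
Flow = −∇h = (+0.002769 east, +0.003175 north), which points northeast.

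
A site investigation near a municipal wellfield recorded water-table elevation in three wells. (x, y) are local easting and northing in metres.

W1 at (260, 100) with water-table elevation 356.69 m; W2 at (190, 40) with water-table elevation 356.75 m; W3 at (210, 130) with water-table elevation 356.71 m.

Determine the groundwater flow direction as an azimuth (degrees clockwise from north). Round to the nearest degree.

Differences from W1: to W2 (Δx, Δy, Δh) = (-70, -60, +0.06); to W3 = (-50, 30, +0.02).
Solve a·Δx + b·Δy = Δh: det = (-70)·30 − (-50)·(-60) = -5100.
∂h/∂x = [(+0.06)·30 − (+0.02)·(-60)] / -5100 = -0.0005882
∂h/∂y = [(-70)·(+0.02) − (-50)·(+0.06)] / -5100 = -0.0003137
Flow direction (−∇h) has components (+0.0005882 E, +0.0003137 N).
Azimuth = atan2(E, N) = atan2(+0.0005882, +0.0003137) = 61.9° ≈ 062°.

062°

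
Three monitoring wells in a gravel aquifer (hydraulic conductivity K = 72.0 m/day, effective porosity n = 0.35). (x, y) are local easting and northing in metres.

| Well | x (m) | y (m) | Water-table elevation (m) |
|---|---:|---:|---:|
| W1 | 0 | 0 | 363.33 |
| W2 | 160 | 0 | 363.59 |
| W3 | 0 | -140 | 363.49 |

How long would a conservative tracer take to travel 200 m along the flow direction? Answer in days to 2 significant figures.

∂h/∂x = (363.59 − 363.33) / (160 − 0) = +0.001625
∂h/∂y = (363.49 − 363.33) / (-140 − 0) = -0.001143
|∇h| = √(0.001625² + -0.001143²) = 0.001987
Seepage velocity v = K·i/n = 72.0 × 0.001987 / 0.35 = 0.4088 m/day.
t = 200 / 0.4088 = 489.2 days.

490 days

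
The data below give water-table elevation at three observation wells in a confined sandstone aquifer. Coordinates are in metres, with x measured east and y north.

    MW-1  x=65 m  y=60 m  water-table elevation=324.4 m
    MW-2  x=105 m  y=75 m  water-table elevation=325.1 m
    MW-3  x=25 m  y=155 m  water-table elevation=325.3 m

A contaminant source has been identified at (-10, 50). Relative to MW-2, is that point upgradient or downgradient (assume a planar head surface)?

Taking MW-1 as reference: MW-2−MW-1 = (40, 15, +0.7); MW-3−MW-1 = (-40, 95, +0.9).
Determinant of the coordinate differences = 40·95 − (-40)·15 = 4400.
∂h/∂x = [(+0.7)·95 − (+0.9)·15] / 4400 = +0.01205
∂h/∂y = [40·(+0.9) − (-40)·(+0.7)] / 4400 = +0.01455
Head at (-10, 50) = 324.4 + (+0.01205)·(-75) + (+0.01455)·(-10) = 323.35 m.
That is lower than the 325.1 m at MW-2, so the point is downgradient.

downgradient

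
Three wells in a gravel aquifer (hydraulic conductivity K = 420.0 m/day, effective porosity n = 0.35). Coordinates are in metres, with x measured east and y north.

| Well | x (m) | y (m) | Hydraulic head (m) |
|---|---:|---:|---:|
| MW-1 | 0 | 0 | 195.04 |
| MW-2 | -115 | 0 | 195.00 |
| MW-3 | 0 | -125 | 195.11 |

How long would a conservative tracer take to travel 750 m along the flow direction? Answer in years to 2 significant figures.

2.6 years

∂h/∂x = (195.00 − 195.04) / (-115 − 0) = +0.0003478
∂h/∂y = (195.11 − 195.04) / (-125 − 0) = -0.0005600
|∇h| = √(0.0003478² + -0.0005600²) = 0.0006592
Seepage velocity v = K·i/n = 420.0 × 0.0006592 / 0.35 = 0.791 m/day.
t = 750 / 0.791 = 948.2 days = 2.6 years.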